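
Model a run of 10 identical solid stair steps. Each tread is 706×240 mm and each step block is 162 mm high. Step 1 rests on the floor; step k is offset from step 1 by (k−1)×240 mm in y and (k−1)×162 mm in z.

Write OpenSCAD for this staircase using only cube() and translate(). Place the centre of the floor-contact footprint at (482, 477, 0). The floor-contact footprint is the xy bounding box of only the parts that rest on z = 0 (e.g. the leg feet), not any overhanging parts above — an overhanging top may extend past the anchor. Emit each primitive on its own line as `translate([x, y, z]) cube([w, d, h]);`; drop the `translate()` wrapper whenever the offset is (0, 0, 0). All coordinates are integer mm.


translate([129, 357, 0]) cube([706, 240, 162]);
translate([129, 597, 162]) cube([706, 240, 162]);
translate([129, 837, 324]) cube([706, 240, 162]);
translate([129, 1077, 486]) cube([706, 240, 162]);
translate([129, 1317, 648]) cube([706, 240, 162]);
translate([129, 1557, 810]) cube([706, 240, 162]);
translate([129, 1797, 972]) cube([706, 240, 162]);
translate([129, 2037, 1134]) cube([706, 240, 162]);
translate([129, 2277, 1296]) cube([706, 240, 162]);
translate([129, 2517, 1458]) cube([706, 240, 162]);


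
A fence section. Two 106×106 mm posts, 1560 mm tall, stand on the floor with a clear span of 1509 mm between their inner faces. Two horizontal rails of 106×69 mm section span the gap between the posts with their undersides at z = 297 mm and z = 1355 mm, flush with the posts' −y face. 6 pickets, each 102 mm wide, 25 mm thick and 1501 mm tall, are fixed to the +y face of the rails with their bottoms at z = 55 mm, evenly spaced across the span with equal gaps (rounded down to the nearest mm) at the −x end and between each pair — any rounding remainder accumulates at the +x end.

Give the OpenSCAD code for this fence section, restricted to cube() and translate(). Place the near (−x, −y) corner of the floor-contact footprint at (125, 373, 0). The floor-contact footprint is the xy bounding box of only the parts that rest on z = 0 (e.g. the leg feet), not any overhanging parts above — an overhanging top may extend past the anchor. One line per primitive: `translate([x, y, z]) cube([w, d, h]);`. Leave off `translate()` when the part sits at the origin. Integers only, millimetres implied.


translate([125, 373, 0]) cube([106, 106, 1560]);
translate([1740, 373, 0]) cube([106, 106, 1560]);
translate([231, 373, 297]) cube([1509, 106, 69]);
translate([231, 373, 1355]) cube([1509, 106, 69]);
translate([359, 479, 55]) cube([102, 25, 1501]);
translate([589, 479, 55]) cube([102, 25, 1501]);
translate([819, 479, 55]) cube([102, 25, 1501]);
translate([1049, 479, 55]) cube([102, 25, 1501]);
translate([1279, 479, 55]) cube([102, 25, 1501]);
translate([1509, 479, 55]) cube([102, 25, 1501]);


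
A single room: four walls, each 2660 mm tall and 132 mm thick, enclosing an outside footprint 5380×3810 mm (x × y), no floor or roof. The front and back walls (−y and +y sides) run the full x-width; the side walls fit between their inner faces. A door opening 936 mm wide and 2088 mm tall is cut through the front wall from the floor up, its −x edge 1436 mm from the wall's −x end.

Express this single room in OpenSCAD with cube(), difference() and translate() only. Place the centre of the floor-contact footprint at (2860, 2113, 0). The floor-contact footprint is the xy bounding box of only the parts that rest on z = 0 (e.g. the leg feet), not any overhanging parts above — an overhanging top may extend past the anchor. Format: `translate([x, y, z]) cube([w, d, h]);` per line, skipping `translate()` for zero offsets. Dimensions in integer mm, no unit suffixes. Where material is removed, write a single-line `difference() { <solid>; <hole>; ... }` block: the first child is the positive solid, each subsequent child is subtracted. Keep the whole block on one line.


difference() { translate([170, 208, 0]) cube([5380, 132, 2660]); translate([1606, 208, 0]) cube([936, 132, 2088]); }
translate([170, 3886, 0]) cube([5380, 132, 2660]);
translate([170, 340, 0]) cube([132, 3546, 2660]);
translate([5418, 340, 0]) cube([132, 3546, 2660]);


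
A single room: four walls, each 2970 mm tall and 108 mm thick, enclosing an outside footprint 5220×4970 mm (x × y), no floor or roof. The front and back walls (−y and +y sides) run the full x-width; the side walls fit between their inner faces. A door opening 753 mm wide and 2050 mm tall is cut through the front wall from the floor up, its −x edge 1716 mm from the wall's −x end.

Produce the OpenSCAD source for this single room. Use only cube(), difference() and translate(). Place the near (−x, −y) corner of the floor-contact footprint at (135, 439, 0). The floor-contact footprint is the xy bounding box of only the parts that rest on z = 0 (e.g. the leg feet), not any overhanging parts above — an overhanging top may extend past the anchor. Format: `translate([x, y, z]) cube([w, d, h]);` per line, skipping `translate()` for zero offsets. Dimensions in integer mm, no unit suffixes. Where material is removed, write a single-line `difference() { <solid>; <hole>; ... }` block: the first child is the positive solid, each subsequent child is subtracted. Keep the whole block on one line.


difference() { translate([135, 439, 0]) cube([5220, 108, 2970]); translate([1851, 439, 0]) cube([753, 108, 2050]); }
translate([135, 5301, 0]) cube([5220, 108, 2970]);
translate([135, 547, 0]) cube([108, 4754, 2970]);
translate([5247, 547, 0]) cube([108, 4754, 2970]);


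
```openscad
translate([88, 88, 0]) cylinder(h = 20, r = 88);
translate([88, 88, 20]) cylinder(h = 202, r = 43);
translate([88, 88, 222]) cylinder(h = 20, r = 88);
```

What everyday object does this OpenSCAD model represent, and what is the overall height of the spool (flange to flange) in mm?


A spool. The overall height is 242 mm.

Three coaxial cylinders, large–small–large — a spool. Two 20 mm flanges and a 202 mm core give 20 + 202 + 20 = 242 mm.


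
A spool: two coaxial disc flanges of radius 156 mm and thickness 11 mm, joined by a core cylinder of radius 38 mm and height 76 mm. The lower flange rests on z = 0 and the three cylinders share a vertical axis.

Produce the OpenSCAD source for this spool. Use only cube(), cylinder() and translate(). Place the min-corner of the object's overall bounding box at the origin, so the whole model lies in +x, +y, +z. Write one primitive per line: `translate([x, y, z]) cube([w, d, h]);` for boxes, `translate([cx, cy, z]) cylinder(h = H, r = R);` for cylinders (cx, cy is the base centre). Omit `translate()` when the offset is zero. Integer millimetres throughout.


translate([156, 156, 0]) cylinder(h = 11, r = 156);
translate([156, 156, 11]) cylinder(h = 76, r = 38);
translate([156, 156, 87]) cylinder(h = 11, r = 156);


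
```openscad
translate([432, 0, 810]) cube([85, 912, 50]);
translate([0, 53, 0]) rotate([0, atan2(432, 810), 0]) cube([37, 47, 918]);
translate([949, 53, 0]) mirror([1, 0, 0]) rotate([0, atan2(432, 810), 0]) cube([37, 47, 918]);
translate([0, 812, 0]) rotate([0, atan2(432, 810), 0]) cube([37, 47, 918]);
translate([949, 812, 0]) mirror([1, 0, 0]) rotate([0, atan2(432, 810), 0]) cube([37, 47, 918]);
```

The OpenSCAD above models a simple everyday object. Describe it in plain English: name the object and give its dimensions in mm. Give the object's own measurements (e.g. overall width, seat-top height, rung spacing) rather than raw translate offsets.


A sawhorse. A 85×912×50 mm beam (x, y, z) sits on two A-frame leg pairs. Each pair is two raked legs of 37×47 mm section (47 mm along y) splaying symmetrically in x. Each leg rises 810 mm vertically over 432 mm of horizontal reach and is 918 mm long along its own axis. Every leg's outer bottom edge rests on the floor and its outer top edge meets a bottom edge of the beam — the left legs (tilting toward +x) meet the beam's −x bottom edge, the right legs (their mirror images, tilting toward −x) meet its +x bottom edge — so the leg tops tuck under the beam, the beam's underside is 810 mm above the floor, and the feet are 949 mm apart outside-to-outside with the beam centred between them. The two leg pairs are set in 53 mm from either end of the beam.


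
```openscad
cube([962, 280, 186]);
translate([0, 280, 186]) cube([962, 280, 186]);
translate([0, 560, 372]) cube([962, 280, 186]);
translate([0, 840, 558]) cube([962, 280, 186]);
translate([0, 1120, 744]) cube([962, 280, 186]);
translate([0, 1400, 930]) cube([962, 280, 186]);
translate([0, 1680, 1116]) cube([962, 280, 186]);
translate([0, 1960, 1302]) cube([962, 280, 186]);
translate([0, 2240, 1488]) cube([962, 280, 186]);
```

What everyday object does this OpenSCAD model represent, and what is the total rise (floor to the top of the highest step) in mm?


A staircase. The total rise is 1674 mm.

9 identical blocks, each offset up and back from the previous — a staircase. Each step is 186 mm tall and there are 9 of them, so the total rise is 9 × 186 = 1674 mm.


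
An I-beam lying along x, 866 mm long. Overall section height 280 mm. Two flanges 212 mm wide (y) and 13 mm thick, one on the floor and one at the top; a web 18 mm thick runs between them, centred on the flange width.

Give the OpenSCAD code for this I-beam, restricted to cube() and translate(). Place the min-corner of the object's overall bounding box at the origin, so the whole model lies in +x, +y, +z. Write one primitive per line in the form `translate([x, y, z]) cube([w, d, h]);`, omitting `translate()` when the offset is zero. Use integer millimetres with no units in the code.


cube([866, 212, 13]);
translate([0, 97, 13]) cube([866, 18, 254]);
translate([0, 0, 267]) cube([866, 212, 13]);


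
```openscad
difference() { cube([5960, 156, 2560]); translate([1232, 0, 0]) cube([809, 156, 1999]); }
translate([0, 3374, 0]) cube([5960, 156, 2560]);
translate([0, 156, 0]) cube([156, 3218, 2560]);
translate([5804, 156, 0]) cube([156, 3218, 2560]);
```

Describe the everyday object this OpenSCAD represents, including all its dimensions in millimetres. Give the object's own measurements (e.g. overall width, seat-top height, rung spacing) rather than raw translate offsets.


A single room: four walls, each 2560 mm tall and 156 mm thick, enclosing an outside footprint 5960×3530 mm (x × y), no floor or roof. The front and back walls (−y and +y sides) run the full x-width; the side walls fit between their inner faces. A door opening 809 mm wide and 1999 mm tall is cut through the front wall from the floor up, its −x edge 1232 mm from the wall's −x end.


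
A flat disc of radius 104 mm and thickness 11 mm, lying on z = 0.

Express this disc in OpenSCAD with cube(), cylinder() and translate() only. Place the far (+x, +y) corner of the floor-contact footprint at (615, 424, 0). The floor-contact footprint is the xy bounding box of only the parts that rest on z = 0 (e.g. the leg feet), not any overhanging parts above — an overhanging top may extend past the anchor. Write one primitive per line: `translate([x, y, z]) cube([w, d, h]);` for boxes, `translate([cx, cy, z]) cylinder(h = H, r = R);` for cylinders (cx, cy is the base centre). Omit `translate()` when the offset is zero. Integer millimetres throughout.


translate([511, 320, 0]) cylinder(h = 11, r = 104);


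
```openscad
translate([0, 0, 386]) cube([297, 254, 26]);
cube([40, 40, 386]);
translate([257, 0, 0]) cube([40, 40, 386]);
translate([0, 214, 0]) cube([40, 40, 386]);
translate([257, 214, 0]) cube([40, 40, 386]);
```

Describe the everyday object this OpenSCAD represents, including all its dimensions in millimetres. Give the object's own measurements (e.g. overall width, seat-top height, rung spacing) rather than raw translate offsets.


A four-legged stool. The seat is a 297×254×26 mm slab whose top surface is at z = 412 mm; four square legs, each 40×40 mm in cross-section, run from the floor (z = 0) to the underside of the seat, each flush with a corner of the seat.


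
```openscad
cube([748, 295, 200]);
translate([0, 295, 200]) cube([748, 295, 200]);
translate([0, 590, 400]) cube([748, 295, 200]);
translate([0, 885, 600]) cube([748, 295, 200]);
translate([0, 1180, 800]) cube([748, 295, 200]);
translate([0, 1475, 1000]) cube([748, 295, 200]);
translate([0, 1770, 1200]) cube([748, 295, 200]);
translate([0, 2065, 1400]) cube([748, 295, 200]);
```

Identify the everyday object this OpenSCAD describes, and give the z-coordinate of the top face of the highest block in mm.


A staircase. The total rise is 1600 mm.

8 identical blocks, each offset up and back from the previous — a staircase. Each step is 200 mm tall and there are 8 of them, so the total rise is 8 × 200 = 1600 mm.


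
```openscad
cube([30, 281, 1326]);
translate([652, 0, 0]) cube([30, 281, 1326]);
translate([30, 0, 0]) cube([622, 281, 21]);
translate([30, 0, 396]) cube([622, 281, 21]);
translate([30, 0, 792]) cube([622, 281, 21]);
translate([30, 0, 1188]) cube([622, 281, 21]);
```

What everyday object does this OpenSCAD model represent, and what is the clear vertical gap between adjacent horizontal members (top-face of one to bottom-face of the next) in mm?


A bookshelf. The clear shelf gap is 375 mm.

Two tall side panels with 4 horizontal boards between them — a bookshelf. The first two shelf undersides are at z = 0 and z = 396; with shelf thickness 21, the clear gap is 396 − 0 − 21 = 375 mm.


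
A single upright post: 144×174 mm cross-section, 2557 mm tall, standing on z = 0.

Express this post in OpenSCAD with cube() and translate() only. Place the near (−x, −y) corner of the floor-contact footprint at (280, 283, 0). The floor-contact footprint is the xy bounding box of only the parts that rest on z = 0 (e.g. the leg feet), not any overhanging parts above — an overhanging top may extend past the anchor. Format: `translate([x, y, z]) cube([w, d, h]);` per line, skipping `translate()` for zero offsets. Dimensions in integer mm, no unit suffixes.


translate([280, 283, 0]) cube([144, 174, 2557]);


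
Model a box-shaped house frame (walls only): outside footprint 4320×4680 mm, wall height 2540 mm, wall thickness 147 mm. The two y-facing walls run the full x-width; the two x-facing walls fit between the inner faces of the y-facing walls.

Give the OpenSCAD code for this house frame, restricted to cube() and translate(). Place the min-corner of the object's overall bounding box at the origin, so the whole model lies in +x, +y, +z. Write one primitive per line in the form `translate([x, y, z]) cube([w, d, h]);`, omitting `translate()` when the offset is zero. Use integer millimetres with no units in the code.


cube([4320, 147, 2540]);
translate([0, 4533, 0]) cube([4320, 147, 2540]);
translate([0, 147, 0]) cube([147, 4386, 2540]);
translate([4173, 147, 0]) cube([147, 4386, 2540]);


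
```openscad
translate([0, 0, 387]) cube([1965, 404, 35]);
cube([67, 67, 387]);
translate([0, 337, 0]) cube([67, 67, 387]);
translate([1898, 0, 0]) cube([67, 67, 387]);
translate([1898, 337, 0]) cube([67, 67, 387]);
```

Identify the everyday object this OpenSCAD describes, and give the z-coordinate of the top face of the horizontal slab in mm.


A bench. The seat-top height is 422 mm.

A long slab on four corner posts — a bench. The slab sits at z = 387 with thickness 35, so the top is 387 + 35 = 422 mm.


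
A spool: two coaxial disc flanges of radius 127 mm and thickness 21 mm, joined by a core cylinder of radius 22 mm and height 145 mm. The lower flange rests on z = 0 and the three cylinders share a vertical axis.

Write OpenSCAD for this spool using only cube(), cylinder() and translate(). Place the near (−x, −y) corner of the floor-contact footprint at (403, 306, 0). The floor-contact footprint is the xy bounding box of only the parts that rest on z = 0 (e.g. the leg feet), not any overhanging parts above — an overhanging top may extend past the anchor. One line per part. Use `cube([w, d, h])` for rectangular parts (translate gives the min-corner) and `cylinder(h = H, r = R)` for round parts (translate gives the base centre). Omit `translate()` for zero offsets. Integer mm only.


translate([530, 433, 0]) cylinder(h = 21, r = 127);
translate([530, 433, 21]) cylinder(h = 145, r = 22);
translate([530, 433, 166]) cylinder(h = 21, r = 127);


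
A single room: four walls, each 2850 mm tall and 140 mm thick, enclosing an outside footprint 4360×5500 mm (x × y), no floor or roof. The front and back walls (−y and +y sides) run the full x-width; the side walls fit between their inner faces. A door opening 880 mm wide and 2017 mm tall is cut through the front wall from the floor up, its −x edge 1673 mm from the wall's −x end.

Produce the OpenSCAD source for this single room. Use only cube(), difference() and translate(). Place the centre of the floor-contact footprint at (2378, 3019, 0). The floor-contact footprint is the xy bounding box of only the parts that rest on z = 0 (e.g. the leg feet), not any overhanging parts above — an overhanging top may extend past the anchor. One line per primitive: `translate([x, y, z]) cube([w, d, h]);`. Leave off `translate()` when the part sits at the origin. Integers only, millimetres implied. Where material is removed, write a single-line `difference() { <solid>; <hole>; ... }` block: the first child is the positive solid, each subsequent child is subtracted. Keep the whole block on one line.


difference() { translate([198, 269, 0]) cube([4360, 140, 2850]); translate([1871, 269, 0]) cube([880, 140, 2017]); }
translate([198, 5629, 0]) cube([4360, 140, 2850]);
translate([198, 409, 0]) cube([140, 5220, 2850]);
translate([4418, 409, 0]) cube([140, 5220, 2850]);


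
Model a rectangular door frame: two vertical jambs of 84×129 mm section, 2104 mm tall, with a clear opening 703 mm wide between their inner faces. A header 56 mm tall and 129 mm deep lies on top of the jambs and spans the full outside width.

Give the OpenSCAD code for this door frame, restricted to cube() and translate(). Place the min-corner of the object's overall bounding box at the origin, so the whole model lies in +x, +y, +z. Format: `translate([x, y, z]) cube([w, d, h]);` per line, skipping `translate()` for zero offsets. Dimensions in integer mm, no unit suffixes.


cube([84, 129, 2104]);
translate([787, 0, 0]) cube([84, 129, 2104]);
translate([0, 0, 2104]) cube([871, 129, 56]);


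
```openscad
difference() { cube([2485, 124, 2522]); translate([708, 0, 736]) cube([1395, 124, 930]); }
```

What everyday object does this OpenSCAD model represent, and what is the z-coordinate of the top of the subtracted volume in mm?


A wall with a window opening. The window head height is 1666 mm.

A wall with a rectangular opening subtracted — a window. Sill at z = 736, opening 930 mm tall, so the head is at 736 + 930 = 1666 mm.


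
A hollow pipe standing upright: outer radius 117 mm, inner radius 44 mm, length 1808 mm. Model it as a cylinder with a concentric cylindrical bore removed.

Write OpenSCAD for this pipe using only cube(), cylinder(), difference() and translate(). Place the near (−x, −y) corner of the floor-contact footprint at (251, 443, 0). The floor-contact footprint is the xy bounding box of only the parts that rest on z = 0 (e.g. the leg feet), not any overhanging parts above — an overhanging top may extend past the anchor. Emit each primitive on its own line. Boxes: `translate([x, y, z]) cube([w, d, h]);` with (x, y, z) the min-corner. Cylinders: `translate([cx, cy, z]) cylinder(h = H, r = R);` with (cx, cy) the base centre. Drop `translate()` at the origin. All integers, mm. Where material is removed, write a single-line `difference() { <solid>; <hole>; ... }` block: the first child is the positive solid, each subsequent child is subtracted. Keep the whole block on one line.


difference() { translate([368, 560, 0]) cylinder(h = 1808, r = 117); translate([368, 560, 0]) cylinder(h = 1808, r = 44); }


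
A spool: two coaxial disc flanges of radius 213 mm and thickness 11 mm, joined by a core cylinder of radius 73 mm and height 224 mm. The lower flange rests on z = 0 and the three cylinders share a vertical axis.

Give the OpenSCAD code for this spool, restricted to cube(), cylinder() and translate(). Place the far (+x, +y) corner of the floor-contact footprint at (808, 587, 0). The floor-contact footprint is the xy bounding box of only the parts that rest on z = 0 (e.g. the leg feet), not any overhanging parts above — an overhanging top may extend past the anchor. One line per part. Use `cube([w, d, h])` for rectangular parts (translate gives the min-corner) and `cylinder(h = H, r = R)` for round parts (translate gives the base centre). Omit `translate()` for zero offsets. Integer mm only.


translate([595, 374, 0]) cylinder(h = 11, r = 213);
translate([595, 374, 11]) cylinder(h = 224, r = 73);
translate([595, 374, 235]) cylinder(h = 11, r = 213);


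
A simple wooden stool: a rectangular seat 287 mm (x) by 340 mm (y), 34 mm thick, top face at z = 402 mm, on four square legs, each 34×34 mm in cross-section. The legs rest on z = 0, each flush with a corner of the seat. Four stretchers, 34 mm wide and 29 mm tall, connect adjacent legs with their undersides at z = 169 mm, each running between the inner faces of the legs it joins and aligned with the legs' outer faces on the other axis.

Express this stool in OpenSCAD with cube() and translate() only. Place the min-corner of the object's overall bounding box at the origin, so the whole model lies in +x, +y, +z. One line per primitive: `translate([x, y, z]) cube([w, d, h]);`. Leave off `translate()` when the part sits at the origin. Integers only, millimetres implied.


translate([0, 0, 368]) cube([287, 340, 34]);
cube([34, 34, 368]);
translate([253, 0, 0]) cube([34, 34, 368]);
translate([0, 306, 0]) cube([34, 34, 368]);
translate([253, 306, 0]) cube([34, 34, 368]);
translate([34, 0, 169]) cube([219, 34, 29]);
translate([34, 306, 169]) cube([219, 34, 29]);
translate([0, 34, 169]) cube([34, 272, 29]);
translate([253, 34, 169]) cube([34, 272, 29]);


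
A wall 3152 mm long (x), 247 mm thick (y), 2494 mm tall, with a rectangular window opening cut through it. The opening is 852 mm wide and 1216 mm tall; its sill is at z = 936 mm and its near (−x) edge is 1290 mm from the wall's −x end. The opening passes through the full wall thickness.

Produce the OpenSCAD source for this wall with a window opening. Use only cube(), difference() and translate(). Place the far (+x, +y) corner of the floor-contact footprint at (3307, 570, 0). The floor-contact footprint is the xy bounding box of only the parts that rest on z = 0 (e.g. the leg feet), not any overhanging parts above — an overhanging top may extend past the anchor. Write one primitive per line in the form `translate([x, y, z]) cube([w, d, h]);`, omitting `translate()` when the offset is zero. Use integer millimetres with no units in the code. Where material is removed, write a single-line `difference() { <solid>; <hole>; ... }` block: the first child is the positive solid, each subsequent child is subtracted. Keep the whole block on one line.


difference() { translate([155, 323, 0]) cube([3152, 247, 2494]); translate([1445, 323, 936]) cube([852, 247, 1216]); }


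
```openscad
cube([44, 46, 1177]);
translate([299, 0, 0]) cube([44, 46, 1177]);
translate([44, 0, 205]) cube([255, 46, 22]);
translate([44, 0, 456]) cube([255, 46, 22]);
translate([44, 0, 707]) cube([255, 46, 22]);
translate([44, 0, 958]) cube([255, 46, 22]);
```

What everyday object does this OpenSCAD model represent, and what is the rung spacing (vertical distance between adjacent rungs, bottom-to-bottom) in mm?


A ladder. The rung spacing is 251 mm.

Two tall 44×46 posts with 4 short bars between them — a ladder. Adjacent rungs sit at z = 205 and z = 456, so the spacing is 456 − 205 = 251 mm.


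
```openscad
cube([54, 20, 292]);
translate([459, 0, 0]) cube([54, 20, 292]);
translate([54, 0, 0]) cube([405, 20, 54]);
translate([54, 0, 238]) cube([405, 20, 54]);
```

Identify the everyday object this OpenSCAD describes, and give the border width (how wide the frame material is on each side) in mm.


A picture frame. The border width is 54 mm.

Four thin pieces enclosing a rectangular opening — a picture frame. The two full-height stiles are 292 mm tall; the top rail sits at z = 238 and is 54 mm tall, so the border above the opening is 292 − 238 = 54 mm, matching the stile x-width.


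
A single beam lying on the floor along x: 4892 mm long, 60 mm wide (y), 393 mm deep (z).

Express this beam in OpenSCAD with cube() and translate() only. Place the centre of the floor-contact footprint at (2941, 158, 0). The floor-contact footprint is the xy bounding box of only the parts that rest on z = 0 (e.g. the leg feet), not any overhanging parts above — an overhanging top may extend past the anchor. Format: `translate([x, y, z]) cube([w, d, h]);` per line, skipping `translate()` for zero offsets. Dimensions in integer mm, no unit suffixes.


translate([495, 128, 0]) cube([4892, 60, 393]);


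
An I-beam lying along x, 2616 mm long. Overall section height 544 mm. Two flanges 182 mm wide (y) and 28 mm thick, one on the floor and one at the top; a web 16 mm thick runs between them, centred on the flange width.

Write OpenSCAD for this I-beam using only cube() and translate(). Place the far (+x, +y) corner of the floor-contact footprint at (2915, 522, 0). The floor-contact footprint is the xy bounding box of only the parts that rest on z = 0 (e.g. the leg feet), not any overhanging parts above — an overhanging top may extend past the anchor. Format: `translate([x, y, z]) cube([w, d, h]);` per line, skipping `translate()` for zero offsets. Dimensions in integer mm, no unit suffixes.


translate([299, 340, 0]) cube([2616, 182, 28]);
translate([299, 423, 28]) cube([2616, 16, 488]);
translate([299, 340, 516]) cube([2616, 182, 28]);


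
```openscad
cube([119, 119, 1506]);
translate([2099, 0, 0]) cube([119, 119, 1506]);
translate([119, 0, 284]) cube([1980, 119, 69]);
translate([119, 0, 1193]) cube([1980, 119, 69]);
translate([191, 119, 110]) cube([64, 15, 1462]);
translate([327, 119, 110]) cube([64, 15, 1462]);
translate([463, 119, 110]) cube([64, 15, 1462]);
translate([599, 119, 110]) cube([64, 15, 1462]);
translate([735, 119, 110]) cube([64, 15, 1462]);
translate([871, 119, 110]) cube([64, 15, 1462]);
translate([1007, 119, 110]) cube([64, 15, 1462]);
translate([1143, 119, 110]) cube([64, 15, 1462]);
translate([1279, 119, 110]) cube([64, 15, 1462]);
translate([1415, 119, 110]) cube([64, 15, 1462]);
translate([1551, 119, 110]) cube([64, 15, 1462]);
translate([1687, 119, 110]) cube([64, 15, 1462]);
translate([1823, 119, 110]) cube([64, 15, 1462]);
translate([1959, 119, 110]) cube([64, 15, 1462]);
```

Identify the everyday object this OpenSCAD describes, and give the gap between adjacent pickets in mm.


A fence section. The picket gap is 72 mm.

Two posts, two rails, 14 pickets — a fence section. Span 1980 mm holds 14 pickets of 64 mm with 15 equal gaps: ⌊(1980 − 14·64) / 15⌋ = 72 mm.


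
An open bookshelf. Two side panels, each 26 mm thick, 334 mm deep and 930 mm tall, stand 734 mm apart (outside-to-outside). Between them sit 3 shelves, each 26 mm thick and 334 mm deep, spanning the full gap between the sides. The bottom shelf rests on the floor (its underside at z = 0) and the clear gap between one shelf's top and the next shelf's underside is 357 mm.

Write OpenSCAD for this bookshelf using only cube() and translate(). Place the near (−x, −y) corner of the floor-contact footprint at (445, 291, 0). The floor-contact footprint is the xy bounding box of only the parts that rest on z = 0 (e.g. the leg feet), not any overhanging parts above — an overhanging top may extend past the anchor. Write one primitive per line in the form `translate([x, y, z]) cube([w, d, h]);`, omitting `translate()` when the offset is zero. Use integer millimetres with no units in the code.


translate([445, 291, 0]) cube([26, 334, 930]);
translate([1153, 291, 0]) cube([26, 334, 930]);
translate([471, 291, 0]) cube([682, 334, 26]);
translate([471, 291, 383]) cube([682, 334, 26]);
translate([471, 291, 766]) cube([682, 334, 26]);


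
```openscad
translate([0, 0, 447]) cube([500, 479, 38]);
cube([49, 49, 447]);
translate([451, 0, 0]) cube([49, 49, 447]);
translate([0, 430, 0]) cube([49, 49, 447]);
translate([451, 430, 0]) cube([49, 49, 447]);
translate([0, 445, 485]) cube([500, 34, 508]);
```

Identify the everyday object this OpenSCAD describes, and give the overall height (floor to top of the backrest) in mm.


A chair. The overall height is 993 mm.

A slab on four corner posts with a tall panel at the back — a chair. The seat slab sits at z = 447 with thickness 38, and the 508 mm backrest starts at the seat top, so the overall height is 447 + 38 + 508 = 993 mm.


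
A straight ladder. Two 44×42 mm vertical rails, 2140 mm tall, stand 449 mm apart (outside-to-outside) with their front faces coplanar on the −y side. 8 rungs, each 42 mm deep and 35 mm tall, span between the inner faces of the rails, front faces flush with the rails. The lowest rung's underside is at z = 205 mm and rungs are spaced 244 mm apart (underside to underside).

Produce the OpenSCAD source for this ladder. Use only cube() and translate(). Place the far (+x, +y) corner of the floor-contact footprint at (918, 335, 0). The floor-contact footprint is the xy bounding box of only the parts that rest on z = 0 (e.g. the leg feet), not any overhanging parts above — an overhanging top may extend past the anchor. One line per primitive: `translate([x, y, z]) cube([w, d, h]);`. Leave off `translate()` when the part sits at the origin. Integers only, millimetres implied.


translate([469, 293, 0]) cube([44, 42, 2140]);
translate([874, 293, 0]) cube([44, 42, 2140]);
translate([513, 293, 205]) cube([361, 42, 35]);
translate([513, 293, 449]) cube([361, 42, 35]);
translate([513, 293, 693]) cube([361, 42, 35]);
translate([513, 293, 937]) cube([361, 42, 35]);
translate([513, 293, 1181]) cube([361, 42, 35]);
translate([513, 293, 1425]) cube([361, 42, 35]);
translate([513, 293, 1669]) cube([361, 42, 35]);
translate([513, 293, 1913]) cube([361, 42, 35]);


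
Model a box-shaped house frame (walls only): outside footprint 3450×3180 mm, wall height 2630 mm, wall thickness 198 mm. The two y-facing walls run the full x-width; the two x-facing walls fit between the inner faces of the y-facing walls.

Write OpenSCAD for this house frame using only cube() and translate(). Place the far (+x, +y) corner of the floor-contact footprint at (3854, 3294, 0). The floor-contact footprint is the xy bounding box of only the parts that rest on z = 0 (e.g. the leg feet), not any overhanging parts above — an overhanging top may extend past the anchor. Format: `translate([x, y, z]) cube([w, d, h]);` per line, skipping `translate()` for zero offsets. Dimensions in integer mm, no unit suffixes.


translate([404, 114, 0]) cube([3450, 198, 2630]);
translate([404, 3096, 0]) cube([3450, 198, 2630]);
translate([404, 312, 0]) cube([198, 2784, 2630]);
translate([3656, 312, 0]) cube([198, 2784, 2630]);


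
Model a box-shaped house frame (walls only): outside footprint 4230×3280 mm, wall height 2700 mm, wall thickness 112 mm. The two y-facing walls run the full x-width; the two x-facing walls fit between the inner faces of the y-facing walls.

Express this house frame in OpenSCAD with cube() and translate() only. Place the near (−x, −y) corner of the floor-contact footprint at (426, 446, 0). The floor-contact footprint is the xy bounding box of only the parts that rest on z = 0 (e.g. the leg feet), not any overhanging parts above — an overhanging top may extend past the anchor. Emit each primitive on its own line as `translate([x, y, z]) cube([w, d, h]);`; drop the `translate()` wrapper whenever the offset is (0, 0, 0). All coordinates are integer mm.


translate([426, 446, 0]) cube([4230, 112, 2700]);
translate([426, 3614, 0]) cube([4230, 112, 2700]);
translate([426, 558, 0]) cube([112, 3056, 2700]);
translate([4544, 558, 0]) cube([112, 3056, 2700]);


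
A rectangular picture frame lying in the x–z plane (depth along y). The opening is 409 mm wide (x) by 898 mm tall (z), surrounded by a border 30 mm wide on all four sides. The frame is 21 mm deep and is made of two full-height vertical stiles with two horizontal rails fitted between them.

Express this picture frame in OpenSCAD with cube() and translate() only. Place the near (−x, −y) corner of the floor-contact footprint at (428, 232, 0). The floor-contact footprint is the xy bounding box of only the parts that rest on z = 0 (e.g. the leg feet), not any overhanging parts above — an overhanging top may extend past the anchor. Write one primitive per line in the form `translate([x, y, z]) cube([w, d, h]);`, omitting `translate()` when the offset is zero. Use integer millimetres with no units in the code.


translate([428, 232, 0]) cube([30, 21, 958]);
translate([867, 232, 0]) cube([30, 21, 958]);
translate([458, 232, 0]) cube([409, 21, 30]);
translate([458, 232, 928]) cube([409, 21, 30]);


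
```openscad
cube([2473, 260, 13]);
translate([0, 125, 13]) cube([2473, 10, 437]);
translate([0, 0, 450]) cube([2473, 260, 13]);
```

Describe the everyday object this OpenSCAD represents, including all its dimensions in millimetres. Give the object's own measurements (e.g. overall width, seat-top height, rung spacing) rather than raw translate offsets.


An I-beam lying along x, 2473 mm long. Overall section height 463 mm. Two flanges 260 mm wide (y) and 13 mm thick, one on the floor and one at the top; a web 10 mm thick runs between them, centred on the flange width.


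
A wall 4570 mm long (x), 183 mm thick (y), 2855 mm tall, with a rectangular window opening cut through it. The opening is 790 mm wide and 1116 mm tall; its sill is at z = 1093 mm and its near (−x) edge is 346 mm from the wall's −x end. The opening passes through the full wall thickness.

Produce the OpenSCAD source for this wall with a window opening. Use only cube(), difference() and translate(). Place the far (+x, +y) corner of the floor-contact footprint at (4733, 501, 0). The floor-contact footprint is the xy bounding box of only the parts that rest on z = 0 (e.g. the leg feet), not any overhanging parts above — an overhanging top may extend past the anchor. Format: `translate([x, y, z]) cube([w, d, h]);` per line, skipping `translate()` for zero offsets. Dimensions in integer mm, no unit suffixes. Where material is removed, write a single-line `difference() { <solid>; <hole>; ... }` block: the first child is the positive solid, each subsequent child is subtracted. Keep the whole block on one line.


difference() { translate([163, 318, 0]) cube([4570, 183, 2855]); translate([509, 318, 1093]) cube([790, 183, 1116]); }


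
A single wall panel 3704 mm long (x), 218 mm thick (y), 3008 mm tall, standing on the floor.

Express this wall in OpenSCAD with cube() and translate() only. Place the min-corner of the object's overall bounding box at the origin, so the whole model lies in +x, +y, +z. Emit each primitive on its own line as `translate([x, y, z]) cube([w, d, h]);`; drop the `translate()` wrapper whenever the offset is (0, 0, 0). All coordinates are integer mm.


cube([3704, 218, 3008]);


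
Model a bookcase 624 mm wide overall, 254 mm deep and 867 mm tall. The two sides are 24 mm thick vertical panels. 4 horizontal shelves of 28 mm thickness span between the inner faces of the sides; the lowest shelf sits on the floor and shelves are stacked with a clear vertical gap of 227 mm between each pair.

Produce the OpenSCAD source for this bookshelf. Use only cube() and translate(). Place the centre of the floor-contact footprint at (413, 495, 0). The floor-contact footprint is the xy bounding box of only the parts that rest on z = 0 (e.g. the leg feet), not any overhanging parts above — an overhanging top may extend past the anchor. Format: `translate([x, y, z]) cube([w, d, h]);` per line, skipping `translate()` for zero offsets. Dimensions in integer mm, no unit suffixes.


translate([101, 368, 0]) cube([24, 254, 867]);
translate([701, 368, 0]) cube([24, 254, 867]);
translate([125, 368, 0]) cube([576, 254, 28]);
translate([125, 368, 255]) cube([576, 254, 28]);
translate([125, 368, 510]) cube([576, 254, 28]);
translate([125, 368, 765]) cube([576, 254, 28]);


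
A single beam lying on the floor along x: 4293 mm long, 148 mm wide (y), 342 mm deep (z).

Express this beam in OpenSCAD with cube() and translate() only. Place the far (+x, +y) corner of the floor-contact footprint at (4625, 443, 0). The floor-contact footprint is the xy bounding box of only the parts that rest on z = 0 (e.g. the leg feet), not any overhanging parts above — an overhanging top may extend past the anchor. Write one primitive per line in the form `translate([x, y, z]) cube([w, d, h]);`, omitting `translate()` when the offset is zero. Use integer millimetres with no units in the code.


translate([332, 295, 0]) cube([4293, 148, 342]);


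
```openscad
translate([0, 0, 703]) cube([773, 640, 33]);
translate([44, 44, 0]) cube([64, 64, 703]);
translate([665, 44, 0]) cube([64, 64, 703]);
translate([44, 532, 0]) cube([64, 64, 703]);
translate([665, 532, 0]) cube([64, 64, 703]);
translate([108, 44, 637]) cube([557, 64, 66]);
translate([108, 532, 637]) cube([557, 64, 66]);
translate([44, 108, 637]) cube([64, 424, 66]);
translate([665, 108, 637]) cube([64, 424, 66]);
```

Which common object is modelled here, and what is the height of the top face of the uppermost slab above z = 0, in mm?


A table. The table height is 736 mm.

A 773×640×33 slab sits at z = 703 on four 64 mm square posts — a table. The top surface is at 703 + 33 = 736 mm.


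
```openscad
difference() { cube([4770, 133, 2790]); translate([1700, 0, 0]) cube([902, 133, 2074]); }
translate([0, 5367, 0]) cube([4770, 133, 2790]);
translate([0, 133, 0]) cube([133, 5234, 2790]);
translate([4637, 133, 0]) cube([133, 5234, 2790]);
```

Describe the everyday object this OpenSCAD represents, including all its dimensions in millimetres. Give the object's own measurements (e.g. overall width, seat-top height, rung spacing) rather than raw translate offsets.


A single room: four walls, each 2790 mm tall and 133 mm thick, enclosing an outside footprint 4770×5500 mm (x × y), no floor or roof. The front and back walls (−y and +y sides) run the full x-width; the side walls fit between their inner faces. A door opening 902 mm wide and 2074 mm tall is cut through the front wall from the floor up, its −x edge 1700 mm from the wall's −x end.


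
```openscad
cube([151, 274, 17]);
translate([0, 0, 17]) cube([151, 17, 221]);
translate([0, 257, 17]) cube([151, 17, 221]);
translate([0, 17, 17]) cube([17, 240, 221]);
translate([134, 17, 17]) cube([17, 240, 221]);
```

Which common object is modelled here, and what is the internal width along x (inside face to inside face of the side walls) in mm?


An open box. The internal width is 117 mm.

A 151×274 base slab with four walls standing on it — an open box. The base is 151 mm wide and the walls are 17 mm thick, so the internal width is 151 − 2 × 17 = 117 mm.


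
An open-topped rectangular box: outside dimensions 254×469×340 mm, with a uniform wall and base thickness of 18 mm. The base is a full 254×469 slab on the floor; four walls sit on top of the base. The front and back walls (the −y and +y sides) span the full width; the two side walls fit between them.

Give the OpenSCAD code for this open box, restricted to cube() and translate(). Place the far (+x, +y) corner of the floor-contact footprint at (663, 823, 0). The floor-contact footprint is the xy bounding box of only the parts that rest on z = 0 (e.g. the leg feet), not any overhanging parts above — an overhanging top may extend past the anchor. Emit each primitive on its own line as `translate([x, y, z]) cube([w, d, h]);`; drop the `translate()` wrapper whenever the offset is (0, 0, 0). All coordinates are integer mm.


translate([409, 354, 0]) cube([254, 469, 18]);
translate([409, 354, 18]) cube([254, 18, 322]);
translate([409, 805, 18]) cube([254, 18, 322]);
translate([409, 372, 18]) cube([18, 433, 322]);
translate([645, 372, 18]) cube([18, 433, 322]);
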